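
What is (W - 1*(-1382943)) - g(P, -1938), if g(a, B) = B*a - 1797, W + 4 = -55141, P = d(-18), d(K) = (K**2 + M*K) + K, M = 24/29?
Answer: 54918851/29 ≈ 1.8938e+6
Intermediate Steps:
M = 24/29 (M = 24*(1/29) = 24/29 ≈ 0.82759)
d(K) = K**2 + 53*K/29 (d(K) = (K**2 + 24*K/29) + K = K**2 + 53*K/29)
P = 8442/29 (P = (1/29)*(-18)*(53 + 29*(-18)) = (1/29)*(-18)*(53 - 522) = (1/29)*(-18)*(-469) = 8442/29 ≈ 291.10)
W = -55145 (W = -4 - 55141 = -55145)
g(a, B) = -1797 + B*a
(W - 1*(-1382943)) - g(P, -1938) = (-55145 - 1*(-1382943)) - (-1797 - 1938*8442/29) = (-55145 + 1382943) - (-1797 - 16360596/29) = 1327798 - 1*(-16412709/29) = 1327798 + 16412709/29 = 54918851/29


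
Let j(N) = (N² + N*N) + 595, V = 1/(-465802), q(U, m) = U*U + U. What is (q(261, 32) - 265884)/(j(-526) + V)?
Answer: -91996826604/258029620493 ≈ -0.35654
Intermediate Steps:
q(U, m) = U + U² (q(U, m) = U² + U = U + U²)
V = -1/465802 ≈ -2.1468e-6
j(N) = 595 + 2*N² (j(N) = (N² + N²) + 595 = 2*N² + 595 = 595 + 2*N²)
(q(261, 32) - 265884)/(j(-526) + V) = (261*(1 + 261) - 265884)/((595 + 2*(-526)²) - 1/465802) = (261*262 - 265884)/((595 + 2*276676) - 1/465802) = (68382 - 265884)/((595 + 553352) - 1/465802) = -197502/(553947 - 1/465802) = -197502/258029620493/465802 = -197502*465802/258029620493 = -91996826604/258029620493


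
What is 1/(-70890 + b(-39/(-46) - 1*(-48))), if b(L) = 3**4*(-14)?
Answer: -1/72024 ≈ -1.3884e-5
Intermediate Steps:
b(L) = -1134 (b(L) = 81*(-14) = -1134)
1/(-70890 + b(-39/(-46) - 1*(-48))) = 1/(-70890 - 1134) = 1/(-72024) = -1/72024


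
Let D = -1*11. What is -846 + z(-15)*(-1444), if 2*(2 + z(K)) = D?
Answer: 9984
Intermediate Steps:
D = -11
z(K) = -15/2 (z(K) = -2 + (½)*(-11) = -2 - 11/2 = -15/2)
-846 + z(-15)*(-1444) = -846 - 15/2*(-1444) = -846 + 10830 = 9984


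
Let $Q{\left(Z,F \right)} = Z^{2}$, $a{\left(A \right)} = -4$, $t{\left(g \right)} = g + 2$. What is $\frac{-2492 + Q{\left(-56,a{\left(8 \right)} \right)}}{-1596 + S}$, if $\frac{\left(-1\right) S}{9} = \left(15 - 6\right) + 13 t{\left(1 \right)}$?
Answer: $- \frac{161}{507} \approx -0.31755$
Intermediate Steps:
$t{\left(g \right)} = 2 + g$
$S = -432$ ($S = - 9 \left(\left(15 - 6\right) + 13 \left(2 + 1\right)\right) = - 9 \left(9 + 13 \cdot 3\right) = - 9 \left(9 + 39\right) = \left(-9\right) 48 = -432$)
$\frac{-2492 + Q{\left(-56,a{\left(8 \right)} \right)}}{-1596 + S} = \frac{-2492 + \left(-56\right)^{2}}{-1596 - 432} = \frac{-2492 + 3136}{-2028} = 644 \left(- \frac{1}{2028}\right) = - \frac{161}{507}$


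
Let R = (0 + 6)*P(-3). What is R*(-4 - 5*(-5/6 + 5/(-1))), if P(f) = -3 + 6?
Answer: 453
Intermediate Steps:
P(f) = 3
R = 18 (R = (0 + 6)*3 = 6*3 = 18)
R*(-4 - 5*(-5/6 + 5/(-1))) = 18*(-4 - 5*(-5/6 + 5/(-1))) = 18*(-4 - 5*(-5*1/6 + 5*(-1))) = 18*(-4 - 5*(-5/6 - 5)) = 18*(-4 - 5*(-35/6)) = 18*(-4 + 175/6) = 18*(151/6) = 453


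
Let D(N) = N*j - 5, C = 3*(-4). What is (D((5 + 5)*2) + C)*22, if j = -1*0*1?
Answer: -374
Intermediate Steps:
j = 0 (j = 0*1 = 0)
C = -12
D(N) = -5 (D(N) = N*0 - 5 = 0 - 5 = -5)
(D((5 + 5)*2) + C)*22 = (-5 - 12)*22 = -17*22 = -374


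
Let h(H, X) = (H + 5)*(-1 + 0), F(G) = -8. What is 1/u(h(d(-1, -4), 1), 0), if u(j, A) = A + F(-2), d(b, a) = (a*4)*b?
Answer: -⅛ ≈ -0.12500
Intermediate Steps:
d(b, a) = 4*a*b (d(b, a) = (4*a)*b = 4*a*b)
h(H, X) = -5 - H (h(H, X) = (5 + H)*(-1) = -5 - H)
u(j, A) = -8 + A (u(j, A) = A - 8 = -8 + A)
1/u(h(d(-1, -4), 1), 0) = 1/(-8 + 0) = 1/(-8) = -⅛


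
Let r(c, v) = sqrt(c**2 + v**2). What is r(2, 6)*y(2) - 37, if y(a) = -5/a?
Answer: -37 - 5*sqrt(10) ≈ -52.811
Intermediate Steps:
r(2, 6)*y(2) - 37 = sqrt(2**2 + 6**2)*(-5/2) - 37 = sqrt(4 + 36)*(-5*1/2) - 37 = sqrt(40)*(-5/2) - 37 = (2*sqrt(10))*(-5/2) - 37 = -5*sqrt(10) - 37 = -37 - 5*sqrt(10)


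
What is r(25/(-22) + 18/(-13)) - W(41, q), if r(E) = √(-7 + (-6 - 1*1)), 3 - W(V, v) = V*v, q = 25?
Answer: 1022 + I*√14 ≈ 1022.0 + 3.7417*I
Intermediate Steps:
W(V, v) = 3 - V*v
r(E) = I*√14 (r(E) = √(-7 + (-6 - 1)) = √(-7 - 7) = √(-14) = I*√14)
r(25/(-22) + 18/(-13)) - W(41, q) = I*√14 - (3 - 1*41*25) = I*√14 - (3 - 1025) = I*√14 - 1*(-1022) = I*√14 + 1022 = 1022 + I*√14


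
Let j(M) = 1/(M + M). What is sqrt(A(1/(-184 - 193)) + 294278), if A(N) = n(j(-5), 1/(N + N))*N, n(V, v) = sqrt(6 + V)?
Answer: sqrt(4182543786200 - 3770*sqrt(590))/3770 ≈ 542.47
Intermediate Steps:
j(M) = 1/(2*M)
A(N) = N*sqrt(590)/10 (A(N) = sqrt(6 + (1/2)/(-5))*N = sqrt(6 + (1/2)*(-1/5))*N = sqrt(6 - 1/10)*N = sqrt(59/10)*N = (sqrt(590)/10)*N = N*sqrt(590)/10)
sqrt(A(1/(-184 - 193)) + 294278) = sqrt(sqrt(590)/(10*(-184 - 193)) + 294278) = sqrt((1/10)*sqrt(590)/(-377) + 294278) = sqrt((1/10)*(-1/377)*sqrt(590) + 294278) = sqrt(-sqrt(590)/3770 + 294278) = sqrt(294278 - sqrt(590)/3770)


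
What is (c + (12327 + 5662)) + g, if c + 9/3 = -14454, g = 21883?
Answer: 25415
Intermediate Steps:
c = -14457 (c = -3 - 14454 = -14457)
(c + (12327 + 5662)) + g = (-14457 + (12327 + 5662)) + 21883 = (-14457 + 17989) + 21883 = 3532 + 21883 = 25415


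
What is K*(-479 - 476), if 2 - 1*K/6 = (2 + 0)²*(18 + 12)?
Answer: 676140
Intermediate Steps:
K = -708 (K = 12 - 6*(2 + 0)²*(18 + 12) = 12 - 6*2²*30 = 12 - 24*30 = 12 - 6*120 = 12 - 720 = -708)
K*(-479 - 476) = -708*(-479 - 476) = -708*(-955) = 676140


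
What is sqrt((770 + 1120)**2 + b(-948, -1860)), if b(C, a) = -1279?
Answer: sqrt(3570821) ≈ 1889.7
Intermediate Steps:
sqrt((770 + 1120)**2 + b(-948, -1860)) = sqrt((770 + 1120)**2 - 1279) = sqrt(1890**2 - 1279) = sqrt(3572100 - 1279) = sqrt(3570821)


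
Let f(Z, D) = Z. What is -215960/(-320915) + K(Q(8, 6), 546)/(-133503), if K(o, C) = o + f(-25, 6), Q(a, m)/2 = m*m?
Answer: 5763244975/8568623049 ≈ 0.67260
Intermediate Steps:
Q(a, m) = 2*m² (Q(a, m) = 2*(m*m) = 2*m²)
K(o, C) = -25 + o (K(o, C) = o - 25 = -25 + o)
-215960/(-320915) + K(Q(8, 6), 546)/(-133503) = -215960/(-320915) + (-25 + 2*6²)/(-133503) = -215960*(-1/320915) + (-25 + 2*36)*(-1/133503) = 43192/64183 + (-25 + 72)*(-1/133503) = 43192/64183 + 47*(-1/133503) = 43192/64183 - 47/133503 = 5763244975/8568623049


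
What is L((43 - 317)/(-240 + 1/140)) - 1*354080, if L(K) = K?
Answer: -11896695560/33599 ≈ -3.5408e+5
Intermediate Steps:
L((43 - 317)/(-240 + 1/140)) - 1*354080 = (43 - 317)/(-240 + 1/140) - 1*354080 = -274/(-240 + 1/140) - 354080 = -274/(-33599/140) - 354080 = -274*(-140/33599) - 354080 = 38360/33599 - 354080 = -11896695560/33599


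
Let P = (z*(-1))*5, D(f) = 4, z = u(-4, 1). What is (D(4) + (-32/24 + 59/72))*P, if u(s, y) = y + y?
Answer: -1255/36 ≈ -34.861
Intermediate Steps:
u(s, y) = 2*y
z = 2 (z = 2*1 = 2)
P = -10 (P = (2*(-1))*5 = -2*5 = -10)
(D(4) + (-32/24 + 59/72))*P = (4 + (-32/24 + 59/72))*(-10) = (4 + (-32*1/24 + 59*(1/72)))*(-10) = (4 + (-4/3 + 59/72))*(-10) = (4 - 37/72)*(-10) = (251/72)*(-10) = -1255/36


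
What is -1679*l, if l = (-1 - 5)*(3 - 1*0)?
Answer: 30222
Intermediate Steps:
l = -18 (l = -6*(3 + 0) = -6*3 = -18)
-1679*l = -1679*(-18) = 30222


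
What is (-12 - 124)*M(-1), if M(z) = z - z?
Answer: 0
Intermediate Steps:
M(z) = 0
(-12 - 124)*M(-1) = (-12 - 124)*0 = -136*0 = 0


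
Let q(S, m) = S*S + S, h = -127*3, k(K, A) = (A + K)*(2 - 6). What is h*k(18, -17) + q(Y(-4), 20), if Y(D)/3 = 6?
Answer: 1866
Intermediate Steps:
Y(D) = 18 (Y(D) = 3*6 = 18)
k(K, A) = -4*A - 4*K (k(K, A) = (A + K)*(-4) = -4*A - 4*K)
h = -381
q(S, m) = S + S² (q(S, m) = S² + S = S + S²)
h*k(18, -17) + q(Y(-4), 20) = -381*(-4*(-17) - 4*18) + 18*(1 + 18) = -381*(68 - 72) + 18*19 = -381*(-4) + 342 = 1524 + 342 = 1866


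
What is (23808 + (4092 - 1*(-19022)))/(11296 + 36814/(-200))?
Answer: 161800/38317 ≈ 4.2227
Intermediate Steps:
(23808 + (4092 - 1*(-19022)))/(11296 + 36814/(-200)) = (23808 + (4092 + 19022))/(11296 + 36814*(-1/200)) = (23808 + 23114)/(11296 - 18407/100) = 46922/(1111193/100) = 46922*(100/1111193) = 161800/38317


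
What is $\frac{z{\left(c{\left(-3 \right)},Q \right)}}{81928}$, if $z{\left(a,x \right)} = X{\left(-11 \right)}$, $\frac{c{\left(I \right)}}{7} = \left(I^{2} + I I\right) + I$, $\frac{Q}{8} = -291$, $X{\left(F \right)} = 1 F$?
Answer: $- \frac{1}{7448} \approx -0.00013426$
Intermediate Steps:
$X{\left(F \right)} = F$
$Q = -2328$ ($Q = 8 \left(-291\right) = -2328$)
$c{\left(I \right)} = 7 I + 14 I^{2}$ ($c{\left(I \right)} = 7 \left(\left(I^{2} + I I\right) + I\right) = 7 \left(\left(I^{2} + I^{2}\right) + I\right) = 7 \left(2 I^{2} + I\right) = 7 \left(I + 2 I^{2}\right) = 7 I + 14 I^{2}$)
$z{\left(a,x \right)} = -11$
$\frac{z{\left(c{\left(-3 \right)},Q \right)}}{81928} = - \frac{11}{81928} = \left(-11\right) \frac{1}{81928} = - \frac{1}{7448}$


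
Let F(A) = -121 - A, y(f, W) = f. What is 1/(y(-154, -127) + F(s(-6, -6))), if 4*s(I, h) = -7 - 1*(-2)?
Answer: -4/1095 ≈ -0.0036530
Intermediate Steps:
s(I, h) = -5/4 (s(I, h) = (-7 - 1*(-2))/4 = (-7 + 2)/4 = (¼)*(-5) = -5/4)
1/(y(-154, -127) + F(s(-6, -6))) = 1/(-154 + (-121 - 1*(-5/4))) = 1/(-154 + (-121 + 5/4)) = 1/(-154 - 479/4) = 1/(-1095/4) = -4/1095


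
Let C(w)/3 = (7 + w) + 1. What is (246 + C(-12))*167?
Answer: 39078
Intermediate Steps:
C(w) = 24 + 3*w (C(w) = 3*((7 + w) + 1) = 3*(8 + w) = 24 + 3*w)
(246 + C(-12))*167 = (246 + (24 + 3*(-12)))*167 = (246 + (24 - 36))*167 = (246 - 12)*167 = 234*167 = 39078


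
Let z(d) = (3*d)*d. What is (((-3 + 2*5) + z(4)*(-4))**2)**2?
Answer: 1171350625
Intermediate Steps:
z(d) = 3*d**2
(((-3 + 2*5) + z(4)*(-4))**2)**2 = (((-3 + 2*5) + (3*4**2)*(-4))**2)**2 = (((-3 + 10) + (3*16)*(-4))**2)**2 = ((7 + 48*(-4))**2)**2 = ((7 - 192)**2)**2 = ((-185)**2)**2 = 34225**2 = 1171350625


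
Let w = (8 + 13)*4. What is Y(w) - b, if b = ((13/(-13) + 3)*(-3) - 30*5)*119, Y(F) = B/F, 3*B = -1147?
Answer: 4676981/252 ≈ 18559.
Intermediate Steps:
B = -1147/3 (B = (⅓)*(-1147) = -1147/3 ≈ -382.33)
w = 84 (w = 21*4 = 84)
Y(F) = -1147/(3*F)
b = -18564 (b = ((13*(-1/13) + 3)*(-3) - 150)*119 = ((-1 + 3)*(-3) - 150)*119 = (2*(-3) - 150)*119 = (-6 - 150)*119 = -156*119 = -18564)
Y(w) - b = -1147/3/84 - 1*(-18564) = -1147/3*1/84 + 18564 = -1147/252 + 18564 = 4676981/252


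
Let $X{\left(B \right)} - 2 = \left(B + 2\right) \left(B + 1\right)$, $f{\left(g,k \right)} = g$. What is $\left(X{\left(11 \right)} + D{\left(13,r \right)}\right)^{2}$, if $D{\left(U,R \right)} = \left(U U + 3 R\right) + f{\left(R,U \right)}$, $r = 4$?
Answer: $117649$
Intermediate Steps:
$D{\left(U,R \right)} = U^{2} + 4 R$ ($D{\left(U,R \right)} = \left(U U + 3 R\right) + R = \left(U^{2} + 3 R\right) + R = U^{2} + 4 R$)
$X{\left(B \right)} = 2 + \left(1 + B\right) \left(2 + B\right)$ ($X{\left(B \right)} = 2 + \left(B + 2\right) \left(B + 1\right) = 2 + \left(2 + B\right) \left(1 + B\right) = 2 + \left(1 + B\right) \left(2 + B\right)$)
$\left(X{\left(11 \right)} + D{\left(13,r \right)}\right)^{2} = \left(\left(4 + 11^{2} + 3 \cdot 11\right) + \left(13^{2} + 4 \cdot 4\right)\right)^{2} = \left(\left(4 + 121 + 33\right) + \left(169 + 16\right)\right)^{2} = \left(158 + 185\right)^{2} = 343^{2} = 117649$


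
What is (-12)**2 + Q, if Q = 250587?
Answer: 250731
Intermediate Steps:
(-12)**2 + Q = (-12)**2 + 250587 = 144 + 250587 = 250731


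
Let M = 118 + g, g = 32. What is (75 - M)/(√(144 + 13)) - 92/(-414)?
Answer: 2/9 - 75*√157/157 ≈ -5.7634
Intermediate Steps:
M = 150 (M = 118 + 32 = 150)
(75 - M)/(√(144 + 13)) - 92/(-414) = (75 - 1*150)/(√(144 + 13)) - 92/(-414) = (75 - 150)/(√157) - 92*(-1/414) = -75*√157/157 + 2/9 = 2/9 - 75*√157/157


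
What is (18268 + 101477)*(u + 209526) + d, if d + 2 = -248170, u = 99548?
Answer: 37009817958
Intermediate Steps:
d = -248172 (d = -2 - 248170 = -248172)
(18268 + 101477)*(u + 209526) + d = (18268 + 101477)*(99548 + 209526) - 248172 = 119745*309074 - 248172 = 37010066130 - 248172 = 37009817958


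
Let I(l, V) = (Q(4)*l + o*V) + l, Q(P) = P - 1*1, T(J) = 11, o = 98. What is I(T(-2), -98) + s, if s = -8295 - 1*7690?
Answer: -25545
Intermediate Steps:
Q(P) = -1 + P (Q(P) = P - 1 = -1 + P)
s = -15985 (s = -8295 - 7690 = -15985)
I(l, V) = 4*l + 98*V (I(l, V) = ((-1 + 4)*l + 98*V) + l = (3*l + 98*V) + l = 4*l + 98*V)
I(T(-2), -98) + s = (4*11 + 98*(-98)) - 15985 = (44 - 9604) - 15985 = -9560 - 15985 = -25545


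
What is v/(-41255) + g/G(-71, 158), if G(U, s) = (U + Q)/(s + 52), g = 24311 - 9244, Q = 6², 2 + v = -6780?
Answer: -3729527728/41255 ≈ -90402.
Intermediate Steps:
v = -6782 (v = -2 - 6780 = -6782)
Q = 36
g = 15067
G(U, s) = (36 + U)/(52 + s) (G(U, s) = (U + 36)/(s + 52) = (36 + U)/(52 + s))
v/(-41255) + g/G(-71, 158) = -6782/(-41255) + 15067/(((36 - 71)/(52 + 158))) = -6782*(-1/41255) + 15067/((-35/210)) = 6782/41255 + 15067/(((1/210)*(-35))) = 6782/41255 + 15067/(-⅙) = 6782/41255 + 15067*(-6) = 6782/41255 - 90402 = -3729527728/41255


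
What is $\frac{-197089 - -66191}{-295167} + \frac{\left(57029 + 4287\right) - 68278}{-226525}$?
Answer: $\frac{31706622104}{66862704675} \approx 0.47421$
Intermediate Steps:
$\frac{-197089 - -66191}{-295167} + \frac{\left(57029 + 4287\right) - 68278}{-226525} = \left(-197089 + 66191\right) \left(- \frac{1}{295167}\right) + \left(61316 - 68278\right) \left(- \frac{1}{226525}\right) = \left(-130898\right) \left(- \frac{1}{295167}\right) - - \frac{6962}{226525} = \frac{130898}{295167} + \frac{6962}{226525} = \frac{31706622104}{66862704675}$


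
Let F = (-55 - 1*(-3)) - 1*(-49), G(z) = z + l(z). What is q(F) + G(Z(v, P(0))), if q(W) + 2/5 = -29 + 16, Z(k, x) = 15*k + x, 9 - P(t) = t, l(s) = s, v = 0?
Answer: 23/5 ≈ 4.6000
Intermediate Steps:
P(t) = 9 - t
Z(k, x) = x + 15*k
G(z) = 2*z (G(z) = z + z = 2*z)
F = -3 (F = (-55 + 3) + 49 = -52 + 49 = -3)
q(W) = -67/5 (q(W) = -2/5 + (-29 + 16) = -2/5 - 13 = -67/5)
q(F) + G(Z(v, P(0))) = -67/5 + 2*((9 - 1*0) + 15*0) = -67/5 + 2*((9 + 0) + 0) = -67/5 + 2*(9 + 0) = -67/5 + 2*9 = -67/5 + 18 = 23/5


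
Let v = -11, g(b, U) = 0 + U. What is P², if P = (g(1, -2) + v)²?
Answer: 28561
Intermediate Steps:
g(b, U) = U
P = 169 (P = (-2 - 11)² = (-13)² = 169)
P² = 169² = 28561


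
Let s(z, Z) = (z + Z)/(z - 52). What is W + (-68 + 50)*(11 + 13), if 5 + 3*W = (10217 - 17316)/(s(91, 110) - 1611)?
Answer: -9022463/20876 ≈ -432.19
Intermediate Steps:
s(z, Z) = (Z + z)/(-52 + z)
W = -4031/20876 (W = -5/3 + ((10217 - 17316)/((110 + 91)/(-52 + 91) - 1611))/3 = -5/3 + (-7099/(201/39 - 1611))/3 = -5/3 + (-7099/((1/39)*201 - 1611))/3 = -5/3 + (-7099/(67/13 - 1611))/3 = -5/3 + (-7099/(-20876/13))/3 = -5/3 + (-7099*(-13/20876))/3 = -5/3 + (⅓)*(92287/20876) = -5/3 + 92287/62628 = -4031/20876 ≈ -0.19309)
W + (-68 + 50)*(11 + 13) = -4031/20876 + (-68 + 50)*(11 + 13) = -4031/20876 - 18*24 = -4031/20876 - 432 = -9022463/20876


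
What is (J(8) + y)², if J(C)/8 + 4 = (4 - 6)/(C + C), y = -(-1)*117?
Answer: 7056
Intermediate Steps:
y = 117 (y = -1*(-117) = 117)
J(C) = -32 - 8/C (J(C) = -32 + 8*((4 - 6)/(C + C)) = -32 + 8*(-2*1/(2*C)) = -32 + 8*(-1/C) = -32 - 8/C)
(J(8) + y)² = ((-32 - 8/8) + 117)² = ((-32 - 8*⅛) + 117)² = ((-32 - 1) + 117)² = (-33 + 117)² = 84² = 7056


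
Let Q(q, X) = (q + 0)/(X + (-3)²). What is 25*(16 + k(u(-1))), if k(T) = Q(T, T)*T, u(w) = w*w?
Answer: 805/2 ≈ 402.50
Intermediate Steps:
Q(q, X) = q/(9 + X) (Q(q, X) = q/(X + 9) = q/(9 + X))
u(w) = w²
k(T) = T²/(9 + T) (k(T) = (T/(9 + T))*T = T²/(9 + T))
25*(16 + k(u(-1))) = 25*(16 + ((-1)²)²/(9 + (-1)²)) = 25*(16 + 1²/(9 + 1)) = 25*(16 + 1/10) = 25*(16 + 1*(⅒)) = 25*(16 + ⅒) = 25*(161/10) = 805/2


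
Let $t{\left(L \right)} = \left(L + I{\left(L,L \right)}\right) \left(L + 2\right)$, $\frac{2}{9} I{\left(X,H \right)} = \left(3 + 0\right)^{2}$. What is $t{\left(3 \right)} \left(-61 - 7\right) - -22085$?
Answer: $7295$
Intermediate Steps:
$I{\left(X,H \right)} = \frac{81}{2}$ ($I{\left(X,H \right)} = \frac{9 \left(3 + 0\right)^{2}}{2} = \frac{9 \cdot 3^{2}}{2} = \frac{9}{2} \cdot 9 = \frac{81}{2}$)
$t{\left(L \right)} = \left(2 + L\right) \left(\frac{81}{2} + L\right)$ ($t{\left(L \right)} = \left(L + \frac{81}{2}\right) \left(L + 2\right) = \left(\frac{81}{2} + L\right) \left(2 + L\right) = \left(2 + L\right) \left(\frac{81}{2} + L\right)$)
$t{\left(3 \right)} \left(-61 - 7\right) - -22085 = \left(81 + 3^{2} + \frac{85}{2} \cdot 3\right) \left(-61 - 7\right) - -22085 = \left(81 + 9 + \frac{255}{2}\right) \left(-68\right) + 22085 = \frac{435}{2} \left(-68\right) + 22085 = -14790 + 22085 = 7295$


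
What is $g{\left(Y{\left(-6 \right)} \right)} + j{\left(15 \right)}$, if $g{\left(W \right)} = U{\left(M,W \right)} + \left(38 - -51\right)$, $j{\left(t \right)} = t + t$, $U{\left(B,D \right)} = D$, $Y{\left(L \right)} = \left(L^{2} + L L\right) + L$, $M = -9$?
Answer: $185$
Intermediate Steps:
$Y{\left(L \right)} = L + 2 L^{2}$ ($Y{\left(L \right)} = \left(L^{2} + L^{2}\right) + L = 2 L^{2} + L = L + 2 L^{2}$)
$j{\left(t \right)} = 2 t$
$g{\left(W \right)} = 89 + W$ ($g{\left(W \right)} = W + \left(38 - -51\right) = W + \left(38 + 51\right) = W + 89 = 89 + W$)
$g{\left(Y{\left(-6 \right)} \right)} + j{\left(15 \right)} = \left(89 - 6 \left(1 + 2 \left(-6\right)\right)\right) + 2 \cdot 15 = \left(89 - 6 \left(1 - 12\right)\right) + 30 = \left(89 - -66\right) + 30 = \left(89 + 66\right) + 30 = 155 + 30 = 185$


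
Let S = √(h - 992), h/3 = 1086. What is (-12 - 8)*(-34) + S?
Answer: 680 + √2266 ≈ 727.60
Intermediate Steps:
h = 3258 (h = 3*1086 = 3258)
S = √2266 (S = √(3258 - 992) = √2266 ≈ 47.603)
(-12 - 8)*(-34) + S = (-12 - 8)*(-34) + √2266 = -20*(-34) + √2266 = 680 + √2266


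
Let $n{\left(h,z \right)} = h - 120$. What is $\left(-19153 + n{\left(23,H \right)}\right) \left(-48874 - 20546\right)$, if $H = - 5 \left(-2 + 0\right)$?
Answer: $1336335000$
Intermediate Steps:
$H = 10$ ($H = \left(-5\right) \left(-2\right) = 10$)
$n{\left(h,z \right)} = -120 + h$
$\left(-19153 + n{\left(23,H \right)}\right) \left(-48874 - 20546\right) = \left(-19153 + \left(-120 + 23\right)\right) \left(-48874 - 20546\right) = \left(-19153 - 97\right) \left(-69420\right) = \left(-19250\right) \left(-69420\right) = 1336335000$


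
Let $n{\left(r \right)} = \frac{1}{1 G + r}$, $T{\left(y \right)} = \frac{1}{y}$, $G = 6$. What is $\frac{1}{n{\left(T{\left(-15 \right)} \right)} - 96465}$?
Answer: $- \frac{89}{8585370} \approx -1.0366 \cdot 10^{-5}$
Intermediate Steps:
$n{\left(r \right)} = \frac{1}{6 + r}$ ($n{\left(r \right)} = \frac{1}{1 \cdot 6 + r} = \frac{1}{6 + r}$)
$\frac{1}{n{\left(T{\left(-15 \right)} \right)} - 96465} = \frac{1}{\frac{1}{6 + \frac{1}{-15}} - 96465} = \frac{1}{\frac{1}{6 - \frac{1}{15}} - 96465} = \frac{1}{\frac{1}{\frac{89}{15}} - 96465} = \frac{1}{\frac{15}{89} - 96465} = \frac{1}{- \frac{8585370}{89}} = - \frac{89}{8585370}$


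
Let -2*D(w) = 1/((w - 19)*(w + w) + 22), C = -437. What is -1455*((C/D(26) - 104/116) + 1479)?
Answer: -14297442555/29 ≈ -4.9302e+8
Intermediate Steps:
D(w) = -1/(2*(22 + 2*w*(-19 + w))) (D(w) = -1/(2*((w - 19)*(w + w) + 22)) = -1/(2*((-19 + w)*(2*w) + 22)) = -1/(2*(2*w*(-19 + w) + 22)) = -1/(2*(22 + 2*w*(-19 + w))))
-1455*((C/D(26) - 104/116) + 1479) = -1455*((-437/((-1/(44 - 76*26 + 4*26**2))) - 104/116) + 1479) = -1455*((-437/((-1/(44 - 1976 + 4*676))) - 104*1/116) + 1479) = -1455*((-437/((-1/(44 - 1976 + 2704))) - 26/29) + 1479) = -1455*((-437/((-1/772)) - 26/29) + 1479) = -1455*((-437/((-1*1/772)) - 26/29) + 1479) = -1455*((-437/(-1/772) - 26/29) + 1479) = -1455*((-437*(-772) - 26/29) + 1479) = -1455*((337364 - 26/29) + 1479) = -1455*(9783530/29 + 1479) = -1455*9826421/29 = -14297442555/29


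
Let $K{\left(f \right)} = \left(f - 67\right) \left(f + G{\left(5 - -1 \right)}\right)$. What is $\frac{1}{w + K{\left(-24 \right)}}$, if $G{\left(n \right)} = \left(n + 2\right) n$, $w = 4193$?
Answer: $\frac{1}{2009} \approx 0.00049776$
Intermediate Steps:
$G{\left(n \right)} = n \left(2 + n\right)$ ($G{\left(n \right)} = \left(2 + n\right) n = n \left(2 + n\right)$)
$K{\left(f \right)} = \left(-67 + f\right) \left(48 + f\right)$ ($K{\left(f \right)} = \left(f - 67\right) \left(f + \left(5 - -1\right) \left(2 + \left(5 - -1\right)\right)\right) = \left(-67 + f\right) \left(f + \left(5 + 1\right) \left(2 + \left(5 + 1\right)\right)\right) = \left(-67 + f\right) \left(f + 6 \left(2 + 6\right)\right) = \left(-67 + f\right) \left(f + 6 \cdot 8\right) = \left(-67 + f\right) \left(f + 48\right) = \left(-67 + f\right) \left(48 + f\right)$)
$\frac{1}{w + K{\left(-24 \right)}} = \frac{1}{4193 - \left(2760 - 576\right)} = \frac{1}{4193 + \left(-3216 + 576 + 456\right)} = \frac{1}{4193 - 2184} = \frac{1}{2009}$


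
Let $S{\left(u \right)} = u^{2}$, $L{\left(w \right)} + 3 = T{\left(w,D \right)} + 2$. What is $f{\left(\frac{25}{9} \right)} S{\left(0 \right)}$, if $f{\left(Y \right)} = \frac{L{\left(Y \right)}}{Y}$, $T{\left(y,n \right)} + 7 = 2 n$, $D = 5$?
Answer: $0$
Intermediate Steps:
$T{\left(y,n \right)} = -7 + 2 n$
$L{\left(w \right)} = 2$ ($L{\left(w \right)} = -3 + \left(\left(-7 + 2 \cdot 5\right) + 2\right) = -3 + \left(\left(-7 + 10\right) + 2\right) = -3 + \left(3 + 2\right) = -3 + 5 = 2$)
$f{\left(Y \right)} = \frac{2}{Y}$
$f{\left(\frac{25}{9} \right)} S{\left(0 \right)} = \frac{2}{25 \cdot \frac{1}{9}} \cdot 0^{2} = \frac{2}{25 \cdot \frac{1}{9}} \cdot 0 = \frac{2}{\frac{25}{9}} \cdot 0 = 2 \cdot \frac{9}{25} \cdot 0 = \frac{18}{25} \cdot 0 = 0$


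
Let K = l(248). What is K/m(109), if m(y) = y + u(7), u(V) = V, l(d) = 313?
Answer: 313/116 ≈ 2.6983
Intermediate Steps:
K = 313
m(y) = 7 + y (m(y) = y + 7 = 7 + y)
K/m(109) = 313/(7 + 109) = 313/116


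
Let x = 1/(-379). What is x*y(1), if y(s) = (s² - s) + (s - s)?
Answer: 0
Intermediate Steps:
y(s) = s² - s (y(s) = (s² - s) + 0 = s² - s)
x = -1/379 ≈ -0.0026385
x*y(1) = -(-1 + 1)/379 = -0/379 = -1/379*0 = 0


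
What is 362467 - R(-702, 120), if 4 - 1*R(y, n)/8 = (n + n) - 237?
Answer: 362459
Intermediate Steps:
R(y, n) = 1928 - 16*n (R(y, n) = 32 - 8*((n + n) - 237) = 32 - 8*(2*n - 237) = 32 - 8*(-237 + 2*n) = 32 + (1896 - 16*n) = 1928 - 16*n)
362467 - R(-702, 120) = 362467 - (1928 - 16*120) = 362467 - (1928 - 1920) = 362467 - 1*8 = 362467 - 8 = 362459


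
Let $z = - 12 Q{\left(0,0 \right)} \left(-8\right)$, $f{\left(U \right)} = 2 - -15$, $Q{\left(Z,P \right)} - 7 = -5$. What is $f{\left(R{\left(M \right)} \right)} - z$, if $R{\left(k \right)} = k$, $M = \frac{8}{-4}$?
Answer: $-175$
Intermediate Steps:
$Q{\left(Z,P \right)} = 2$ ($Q{\left(Z,P \right)} = 7 - 5 = 2$)
$M = -2$ ($M = 8 \left(- \frac{1}{4}\right) = -2$)
$f{\left(U \right)} = 17$ ($f{\left(U \right)} = 2 + 15 = 17$)
$z = 192$ ($z = \left(-12\right) 2 \left(-8\right) = \left(-24\right) \left(-8\right) = 192$)
$f{\left(R{\left(M \right)} \right)} - z = 17 - 192 = -175$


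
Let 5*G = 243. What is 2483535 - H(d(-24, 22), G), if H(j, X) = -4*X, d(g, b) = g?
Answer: 12418647/5 ≈ 2.4837e+6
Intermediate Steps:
G = 243/5 (G = (1/5)*243 = 243/5 ≈ 48.600)
2483535 - H(d(-24, 22), G) = 2483535 - (-4)*243/5 = 2483535 - 1*(-972/5) = 2483535 + 972/5 = 12418647/5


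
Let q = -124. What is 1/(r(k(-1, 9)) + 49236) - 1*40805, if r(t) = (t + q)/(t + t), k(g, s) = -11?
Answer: -44205158213/1083327 ≈ -40805.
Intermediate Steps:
r(t) = (-124 + t)/(2*t) (r(t) = (t - 124)/(t + t) = (-124 + t)/((2*t)) = (-124 + t)*(1/(2*t)) = (-124 + t)/(2*t))
1/(r(k(-1, 9)) + 49236) - 1*40805 = 1/((½)*(-124 - 11)/(-11) + 49236) - 1*40805 = 1/((½)*(-1/11)*(-135) + 49236) - 40805 = 1/(135/22 + 49236) - 40805 = 1/(1083327/22) - 40805 = 22/1083327 - 40805 = -44205158213/1083327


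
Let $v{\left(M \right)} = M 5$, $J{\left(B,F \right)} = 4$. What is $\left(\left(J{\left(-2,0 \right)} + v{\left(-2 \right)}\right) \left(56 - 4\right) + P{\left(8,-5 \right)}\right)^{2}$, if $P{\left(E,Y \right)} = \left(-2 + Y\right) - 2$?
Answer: $103041$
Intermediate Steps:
$v{\left(M \right)} = 5 M$
$P{\left(E,Y \right)} = -4 + Y$
$\left(\left(J{\left(-2,0 \right)} + v{\left(-2 \right)}\right) \left(56 - 4\right) + P{\left(8,-5 \right)}\right)^{2} = \left(\left(4 + 5 \left(-2\right)\right) \left(56 - 4\right) - 9\right)^{2} = \left(\left(4 - 10\right) 52 - 9\right)^{2} = \left(\left(-6\right) 52 - 9\right)^{2} = \left(-312 - 9\right)^{2} = \left(-321\right)^{2} = 103041$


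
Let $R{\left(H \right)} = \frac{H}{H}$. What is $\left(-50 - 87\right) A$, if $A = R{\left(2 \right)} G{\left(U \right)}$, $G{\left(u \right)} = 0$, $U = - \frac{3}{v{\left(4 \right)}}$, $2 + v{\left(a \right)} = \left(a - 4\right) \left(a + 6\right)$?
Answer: $0$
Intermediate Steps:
$v{\left(a \right)} = -2 + \left(-4 + a\right) \left(6 + a\right)$ ($v{\left(a \right)} = -2 + \left(a - 4\right) \left(a + 6\right) = -2 + \left(-4 + a\right) \left(6 + a\right)$)
$U = \frac{3}{2}$ ($U = - \frac{3}{-26 + 4^{2} + 2 \cdot 4} = - \frac{3}{-26 + 16 + 8} = - \frac{3}{-2} = \left(-3\right) \left(- \frac{1}{2}\right) = \frac{3}{2} \approx 1.5$)
$R{\left(H \right)} = 1$
$A = 0$ ($A = 1 \cdot 0 = 0$)
$\left(-50 - 87\right) A = \left(-50 - 87\right) 0 = \left(-137\right) 0 = 0$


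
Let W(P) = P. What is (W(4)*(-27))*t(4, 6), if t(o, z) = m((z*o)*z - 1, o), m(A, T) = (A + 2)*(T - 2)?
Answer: -31320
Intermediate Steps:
m(A, T) = (-2 + T)*(2 + A) (m(A, T) = (2 + A)*(-2 + T) = (-2 + T)*(2 + A))
t(o, z) = -2 + 2*o + o*(-1 + o*z²) - 2*o*z² (t(o, z) = -4 - 2*((z*o)*z - 1) + 2*o + ((z*o)*z - 1)*o = -4 - 2*((o*z)*z - 1) + 2*o + ((o*z)*z - 1)*o = -4 - 2*(o*z² - 1) + 2*o + (o*z² - 1)*o = -4 - 2*(-1 + o*z²) + 2*o + (-1 + o*z²)*o = -4 + (2 - 2*o*z²) + 2*o + o*(-1 + o*z²) = -2 + 2*o + o*(-1 + o*z²) - 2*o*z²)
(W(4)*(-27))*t(4, 6) = (4*(-27))*(-2 + 4 + 4²*6² - 2*4*6²) = -108*(-2 + 4 + 16*36 - 2*4*36) = -108*(-2 + 4 + 576 - 288) = -108*290 = -31320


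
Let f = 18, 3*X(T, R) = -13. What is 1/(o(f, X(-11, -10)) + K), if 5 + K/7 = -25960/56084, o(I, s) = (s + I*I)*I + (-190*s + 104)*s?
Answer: 18027/30597505 ≈ 0.00058917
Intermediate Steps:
X(T, R) = -13/3 (X(T, R) = (⅓)*(-13) = -13/3)
o(I, s) = I*(s + I²) + s*(104 - 190*s) (o(I, s) = (s + I²)*I + (104 - 190*s)*s = I*(s + I²) + s*(104 - 190*s))
K = -76595/2003 (K = -35 + 7*(-25960/56084) = -35 + 7*(-25960*1/56084) = -35 + 7*(-6490/14021) = -35 - 6490/2003 = -76595/2003 ≈ -38.240)
1/(o(f, X(-11, -10)) + K) = 1/((18³ - 190*(-13/3)² + 104*(-13/3) + 18*(-13/3)) - 76595/2003) = 1/((5832 - 190*169/9 - 1352/3 - 78) - 76595/2003) = 1/((5832 - 32110/9 - 1352/3 - 78) - 76595/2003) = 1/(15620/9 - 76595/2003) = 1/(30597505/18027) = 18027/30597505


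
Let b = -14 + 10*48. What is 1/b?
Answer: 1/466 ≈ 0.0021459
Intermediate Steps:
b = 466 (b = -14 + 480 = 466)
1/b = 1/466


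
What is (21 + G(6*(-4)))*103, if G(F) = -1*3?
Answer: 1854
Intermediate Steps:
G(F) = -3
(21 + G(6*(-4)))*103 = (21 - 3)*103 = 18*103 = 1854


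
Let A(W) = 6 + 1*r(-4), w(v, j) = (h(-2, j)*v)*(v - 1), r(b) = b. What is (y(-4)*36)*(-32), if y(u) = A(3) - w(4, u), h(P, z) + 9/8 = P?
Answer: -45504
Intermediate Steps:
h(P, z) = -9/8 + P
w(v, j) = -25*v*(-1 + v)/8 (w(v, j) = ((-9/8 - 2)*v)*(v - 1) = (-25*v/8)*(-1 + v) = -25*v*(-1 + v)/8)
A(W) = 2 (A(W) = 6 + 1*(-4) = 6 - 4 = 2)
y(u) = 79/2 (y(u) = 2 - 25*4*(1 - 1*4)/8 = 2 - 25*4*(1 - 4)/8 = 2 - 25*4*(-3)/8 = 2 - 1*(-75/2) = 2 + 75/2 = 79/2)
(y(-4)*36)*(-32) = ((79/2)*36)*(-32) = 1422*(-32) = -45504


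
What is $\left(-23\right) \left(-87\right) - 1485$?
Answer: $516$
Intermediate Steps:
$\left(-23\right) \left(-87\right) - 1485 = 2001 - 1485 = 516$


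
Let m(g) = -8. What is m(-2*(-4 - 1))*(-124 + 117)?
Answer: 56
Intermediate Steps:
m(-2*(-4 - 1))*(-124 + 117) = -8*(-124 + 117) = -8*(-7) = 56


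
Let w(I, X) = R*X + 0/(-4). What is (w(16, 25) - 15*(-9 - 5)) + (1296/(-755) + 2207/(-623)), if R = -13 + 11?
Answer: 72784707/470365 ≈ 154.74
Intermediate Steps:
R = -2
w(I, X) = -2*X (w(I, X) = -2*X + 0/(-4) = -2*X + 0*(-1/4) = -2*X + 0 = -2*X)
(w(16, 25) - 15*(-9 - 5)) + (1296/(-755) + 2207/(-623)) = (-2*25 - 15*(-9 - 5)) + (1296/(-755) + 2207/(-623)) = (-50 - 15*(-14)) + (1296*(-1/755) + 2207*(-1/623)) = (-50 - 1*(-210)) + (-1296/755 - 2207/623) = (-50 + 210) - 2473693/470365 = 160 - 2473693/470365 = 72784707/470365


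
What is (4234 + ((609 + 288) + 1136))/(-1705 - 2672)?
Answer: -2089/1459 ≈ -1.4318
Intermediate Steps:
(4234 + ((609 + 288) + 1136))/(-1705 - 2672) = (4234 + (897 + 1136))/(-4377) = (4234 + 2033)*(-1/4377) = 6267*(-1/4377) = -2089/1459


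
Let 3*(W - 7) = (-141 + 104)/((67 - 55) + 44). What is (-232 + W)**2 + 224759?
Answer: 7775236585/28224 ≈ 2.7548e+5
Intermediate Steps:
W = 1139/168 (W = 7 + ((-141 + 104)/((67 - 55) + 44))/3 = 7 + (-37/(12 + 44))/3 = 7 + (-37/56)/3 = 7 + (-37*1/56)/3 = 7 + (1/3)*(-37/56) = 7 - 37/168 = 1139/168 ≈ 6.7798)
(-232 + W)**2 + 224759 = (-232 + 1139/168)**2 + 224759 = (-37837/168)**2 + 224759 = 1431638569/28224 + 224759 = 7775236585/28224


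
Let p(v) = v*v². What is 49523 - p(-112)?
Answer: 1454451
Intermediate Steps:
p(v) = v³
49523 - p(-112) = 49523 - 1*(-112)³ = 49523 - 1*(-1404928) = 49523 + 1404928 = 1454451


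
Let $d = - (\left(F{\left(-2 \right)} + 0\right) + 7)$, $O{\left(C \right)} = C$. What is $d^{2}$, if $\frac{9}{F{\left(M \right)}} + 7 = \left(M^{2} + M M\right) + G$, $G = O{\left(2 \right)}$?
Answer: $100$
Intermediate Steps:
$G = 2$
$F{\left(M \right)} = \frac{9}{-5 + 2 M^{2}}$ ($F{\left(M \right)} = \frac{9}{-7 + \left(\left(M^{2} + M M\right) + 2\right)} = \frac{9}{-7 + \left(\left(M^{2} + M^{2}\right) + 2\right)} = \frac{9}{-7 + \left(2 M^{2} + 2\right)} = \frac{9}{-7 + \left(2 + 2 M^{2}\right)} = \frac{9}{-5 + 2 M^{2}}$)
$d = -10$ ($d = - (\left(\frac{9}{-5 + 2 \left(-2\right)^{2}} + 0\right) + 7) = - (\left(\frac{9}{-5 + 2 \cdot 4} + 0\right) + 7) = - (\left(\frac{9}{-5 + 8} + 0\right) + 7) = - (\left(\frac{9}{3} + 0\right) + 7) = - (\left(9 \cdot \frac{1}{3} + 0\right) + 7) = - (\left(3 + 0\right) + 7) = - (3 + 7) = \left(-1\right) 10 = -10$)
$d^{2} = \left(-10\right)^{2} = 100$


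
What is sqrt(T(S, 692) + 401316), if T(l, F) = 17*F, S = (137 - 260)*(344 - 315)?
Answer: 2*sqrt(103270) ≈ 642.71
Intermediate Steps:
S = -3567 (S = -123*29 = -3567)
sqrt(T(S, 692) + 401316) = sqrt(17*692 + 401316) = sqrt(11764 + 401316) = sqrt(413080) = 2*sqrt(103270)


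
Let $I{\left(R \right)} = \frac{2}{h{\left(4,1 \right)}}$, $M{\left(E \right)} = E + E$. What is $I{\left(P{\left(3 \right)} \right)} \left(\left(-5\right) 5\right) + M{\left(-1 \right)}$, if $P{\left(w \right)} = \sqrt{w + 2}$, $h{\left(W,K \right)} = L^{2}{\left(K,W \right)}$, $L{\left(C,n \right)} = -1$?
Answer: $-52$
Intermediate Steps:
$M{\left(E \right)} = 2 E$
$h{\left(W,K \right)} = 1$ ($h{\left(W,K \right)} = \left(-1\right)^{2} = 1$)
$P{\left(w \right)} = \sqrt{2 + w}$
$I{\left(R \right)} = 2$ ($I{\left(R \right)} = \frac{2}{1} = 2 \cdot 1 = 2$)
$I{\left(P{\left(3 \right)} \right)} \left(\left(-5\right) 5\right) + M{\left(-1 \right)} = 2 \left(\left(-5\right) 5\right) + 2 \left(-1\right) = 2 \left(-25\right) - 2 = -50 - 2 = -52$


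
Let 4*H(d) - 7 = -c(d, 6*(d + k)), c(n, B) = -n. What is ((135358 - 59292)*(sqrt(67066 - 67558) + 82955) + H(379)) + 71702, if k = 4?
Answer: 12620253657/2 + 152132*I*sqrt(123) ≈ 6.3101e+9 + 1.6872e+6*I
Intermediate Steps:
H(d) = 7/4 + d/4 (H(d) = 7/4 + (-(-1)*d)/4 = 7/4 + d/4)
((135358 - 59292)*(sqrt(67066 - 67558) + 82955) + H(379)) + 71702 = ((135358 - 59292)*(sqrt(67066 - 67558) + 82955) + (7/4 + (1/4)*379)) + 71702 = (76066*(sqrt(-492) + 82955) + (7/4 + 379/4)) + 71702 = (76066*(2*I*sqrt(123) + 82955) + 193/2) + 71702 = (76066*(82955 + 2*I*sqrt(123)) + 193/2) + 71702 = ((6310055030 + 152132*I*sqrt(123)) + 193/2) + 71702 = (12620110253/2 + 152132*I*sqrt(123)) + 71702 = 12620253657/2 + 152132*I*sqrt(123)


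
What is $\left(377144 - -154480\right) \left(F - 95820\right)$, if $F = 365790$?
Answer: $143522531280$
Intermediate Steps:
$\left(377144 - -154480\right) \left(F - 95820\right) = \left(377144 - -154480\right) \left(365790 - 95820\right) = \left(377144 + \left(-19960 + 174440\right)\right) 269970 = \left(377144 + 154480\right) 269970 = 531624 \cdot 269970 = 143522531280$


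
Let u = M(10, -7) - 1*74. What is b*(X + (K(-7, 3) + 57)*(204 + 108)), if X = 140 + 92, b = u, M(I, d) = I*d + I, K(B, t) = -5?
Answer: -2205104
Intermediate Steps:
M(I, d) = I + I*d
u = -134 (u = 10*(1 - 7) - 1*74 = 10*(-6) - 74 = -60 - 74 = -134)
b = -134
X = 232
b*(X + (K(-7, 3) + 57)*(204 + 108)) = -134*(232 + (-5 + 57)*(204 + 108)) = -134*(232 + 52*312) = -134*(232 + 16224) = -134*16456 = -2205104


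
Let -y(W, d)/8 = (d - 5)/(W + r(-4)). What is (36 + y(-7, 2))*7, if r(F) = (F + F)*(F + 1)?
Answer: 4452/17 ≈ 261.88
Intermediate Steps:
r(F) = 2*F*(1 + F) (r(F) = (2*F)*(1 + F) = 2*F*(1 + F))
y(W, d) = -8*(-5 + d)/(24 + W) (y(W, d) = -8*(d - 5)/(W + 2*(-4)*(1 - 4)) = -8*(-5 + d)/(W + 2*(-4)*(-3)) = -8*(-5 + d)/(W + 24) = -8*(-5 + d)/(24 + W))
(36 + y(-7, 2))*7 = (36 + 8*(5 - 1*2)/(24 - 7))*7 = (36 + 8*(5 - 2)/17)*7 = (36 + 8*(1/17)*3)*7 = (36 + 24/17)*7 = (636/17)*7 = 4452/17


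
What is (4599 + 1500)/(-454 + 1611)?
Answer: 6099/1157 ≈ 5.2714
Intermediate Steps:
(4599 + 1500)/(-454 + 1611) = 6099/1157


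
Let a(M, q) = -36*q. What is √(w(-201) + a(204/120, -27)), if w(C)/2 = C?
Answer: √570 ≈ 23.875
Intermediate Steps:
w(C) = 2*C
√(w(-201) + a(204/120, -27)) = √(2*(-201) - 36*(-27)) = √(-402 + 972) = √570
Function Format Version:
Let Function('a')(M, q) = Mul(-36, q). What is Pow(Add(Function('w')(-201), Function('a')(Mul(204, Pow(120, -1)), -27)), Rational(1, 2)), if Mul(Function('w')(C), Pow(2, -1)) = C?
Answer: Pow(570, Rational(1, 2)) ≈ 23.875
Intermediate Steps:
Function('w')(C) = Mul(2, C)
Pow(Add(Function('w')(-201), Function('a')(Mul(204, Pow(120, -1)), -27)), Rational(1, 2)) = Pow(Add(Mul(2, -201), Mul(-36, -27)), Rational(1, 2)) = Pow(Add(-402, 972), Rational(1, 2)) = Pow(570, Rational(1, 2))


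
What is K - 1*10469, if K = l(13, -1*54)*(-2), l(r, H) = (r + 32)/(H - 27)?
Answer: -94211/9 ≈ -10468.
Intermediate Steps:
l(r, H) = (32 + r)/(-27 + H)
K = 10/9 (K = ((32 + 13)/(-27 - 1*54))*(-2) = (45/(-27 - 54))*(-2) = (45/(-81))*(-2) = -1/81*45*(-2) = -5/9*(-2) = 10/9 ≈ 1.1111)
K - 1*10469 = 10/9 - 1*10469 = 10/9 - 10469 = -94211/9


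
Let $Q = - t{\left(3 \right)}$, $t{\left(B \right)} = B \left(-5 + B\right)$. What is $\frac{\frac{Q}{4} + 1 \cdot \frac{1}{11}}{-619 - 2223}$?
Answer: $- \frac{5}{8932} \approx -0.00055979$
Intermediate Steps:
$Q = 6$ ($Q = - 3 \left(-5 + 3\right) = - 3 \left(-2\right) = \left(-1\right) \left(-6\right) = 6$)
$\frac{\frac{Q}{4} + 1 \cdot \frac{1}{11}}{-619 - 2223} = \frac{\frac{6}{4} + 1 \cdot \frac{1}{11}}{-619 - 2223} = \frac{6 \cdot \frac{1}{4} + 1 \cdot \frac{1}{11}}{-2842} = \left(\frac{3}{2} + \frac{1}{11}\right) \left(- \frac{1}{2842}\right) = \frac{35}{22} \left(- \frac{1}{2842}\right) = - \frac{5}{8932}$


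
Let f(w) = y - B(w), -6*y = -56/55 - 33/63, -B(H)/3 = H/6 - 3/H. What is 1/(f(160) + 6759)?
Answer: 110880/758330579 ≈ 0.00014622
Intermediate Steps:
B(H) = 9/H - H/2 (B(H) = -3*(H/6 - 3/H) = -3*(-3/H + H/6) = 9/H - H/2)
y = 1781/6930 (y = -(-56/55 - 33/63)/6 = -(-56*1/55 - 33*1/63)/6 = -(-56/55 - 11/21)/6 = -⅙*(-1781/1155) = 1781/6930 ≈ 0.25700)
f(w) = 1781/6930 + w/2 - 9/w (f(w) = 1781/6930 - (9/w - w/2) = 1781/6930 + (w/2 - 9/w) = 1781/6930 + w/2 - 9/w)
1/(f(160) + 6759) = 1/((1781/6930 + (½)*160 - 9/160) + 6759) = 1/((1781/6930 + 80 - 9*1/160) + 6759) = 1/((1781/6930 + 80 - 9/160) + 6759) = 1/(8892659/110880 + 6759) = 1/(758330579/110880) = 110880/758330579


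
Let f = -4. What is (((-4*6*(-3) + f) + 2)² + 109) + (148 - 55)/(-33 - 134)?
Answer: 836410/167 ≈ 5008.4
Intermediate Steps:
(((-4*6*(-3) + f) + 2)² + 109) + (148 - 55)/(-33 - 134) = (((-4*6*(-3) - 4) + 2)² + 109) + (148 - 55)/(-33 - 134) = (((-24*(-3) - 4) + 2)² + 109) + 93/(-167) = (((72 - 4) + 2)² + 109) + 93*(-1/167) = ((68 + 2)² + 109) - 93/167 = (70² + 109) - 93/167 = (4900 + 109) - 93/167 = 5009 - 93/167 = 836410/167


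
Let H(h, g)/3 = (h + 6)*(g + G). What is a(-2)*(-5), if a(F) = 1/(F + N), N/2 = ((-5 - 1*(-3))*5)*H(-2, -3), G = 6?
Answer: 5/722 ≈ 0.0069252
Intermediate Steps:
H(h, g) = 3*(6 + g)*(6 + h) (H(h, g) = 3*((h + 6)*(g + 6)) = 3*((6 + h)*(6 + g)) = 3*((6 + g)*(6 + h)) = 3*(6 + g)*(6 + h))
N = -720 (N = 2*(((-5 - 1*(-3))*5)*(108 + 18*(-3) + 18*(-2) + 3*(-3)*(-2))) = 2*(((-5 + 3)*5)*(108 - 54 - 36 + 18)) = 2*(-2*5*36) = 2*(-10*36) = 2*(-360) = -720)
a(F) = 1/(-720 + F) (a(F) = 1/(F - 720) = 1/(-720 + F))
a(-2)*(-5) = -5/(-720 - 2) = -5/(-722) = -1/722*(-5) = 5/722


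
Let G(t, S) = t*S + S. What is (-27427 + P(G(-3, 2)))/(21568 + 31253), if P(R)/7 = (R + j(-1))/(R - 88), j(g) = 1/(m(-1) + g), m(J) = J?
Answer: -5046505/9719064 ≈ -0.51924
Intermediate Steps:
G(t, S) = S + S*t (G(t, S) = S*t + S = S + S*t)
j(g) = 1/(-1 + g)
P(R) = 7*(-½ + R)/(-88 + R) (P(R) = 7*((R + 1/(-1 - 1))/(R - 88)) = 7*((R + 1/(-2))/(-88 + R)) = 7*((R - ½)/(-88 + R)) = 7*((-½ + R)/(-88 + R)) = 7*(-½ + R)/(-88 + R))
(-27427 + P(G(-3, 2)))/(21568 + 31253) = (-27427 + 7*(-1 + 2*(2*(1 - 3)))/(2*(-88 + 2*(1 - 3))))/(21568 + 31253) = (-27427 + 7*(-1 + 2*(2*(-2)))/(2*(-88 + 2*(-2))))/52821 = (-27427 + 7*(-1 + 2*(-4))/(2*(-88 - 4)))*(1/52821) = (-27427 + (7/2)*(-1 - 8)/(-92))*(1/52821) = (-27427 + (7/2)*(-1/92)*(-9))*(1/52821) = (-27427 + 63/184)*(1/52821) = -5046505/184*1/52821 = -5046505/9719064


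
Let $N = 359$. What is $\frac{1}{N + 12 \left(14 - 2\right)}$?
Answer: $\frac{1}{503} \approx 0.0019881$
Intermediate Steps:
$\frac{1}{N + 12 \left(14 - 2\right)} = \frac{1}{359 + 12 \left(14 - 2\right)} = \frac{1}{359 + 12 \cdot 12} = \frac{1}{359 + 144} = \frac{1}{503}$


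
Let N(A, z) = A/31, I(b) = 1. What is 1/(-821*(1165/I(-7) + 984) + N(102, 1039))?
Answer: -31/54694097 ≈ -5.6679e-7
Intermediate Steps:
N(A, z) = A/31 (N(A, z) = A*(1/31) = A/31)
1/(-821*(1165/I(-7) + 984) + N(102, 1039)) = 1/(-821*(1165/1 + 984) + (1/31)*102) = 1/(-821*(1165*1 + 984) + 102/31) = 1/(-821*(1165 + 984) + 102/31) = 1/(-821*2149 + 102/31) = 1/(-1764329 + 102/31) = 1/(-54694097/31) = -31/54694097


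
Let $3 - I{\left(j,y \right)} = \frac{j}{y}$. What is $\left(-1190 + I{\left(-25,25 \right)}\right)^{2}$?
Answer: $1406596$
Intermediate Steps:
$I{\left(j,y \right)} = 3 - \frac{j}{y}$
$\left(-1190 + I{\left(-25,25 \right)}\right)^{2} = \left(-1190 + \left(3 - - \frac{25}{25}\right)\right)^{2} = \left(-1190 + \left(3 - \left(-25\right) \frac{1}{25}\right)\right)^{2} = \left(-1190 + \left(3 + 1\right)\right)^{2} = \left(-1190 + 4\right)^{2} = \left(-1186\right)^{2} = 1406596$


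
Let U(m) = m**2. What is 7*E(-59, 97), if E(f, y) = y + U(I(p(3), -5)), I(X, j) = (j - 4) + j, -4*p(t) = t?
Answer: 2051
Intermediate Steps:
p(t) = -t/4
I(X, j) = -4 + 2*j (I(X, j) = (-4 + j) + j = -4 + 2*j)
E(f, y) = 196 + y (E(f, y) = y + (-4 + 2*(-5))**2 = y + (-4 - 10)**2 = y + (-14)**2 = y + 196 = 196 + y)
7*E(-59, 97) = 7*(196 + 97) = 7*293 = 2051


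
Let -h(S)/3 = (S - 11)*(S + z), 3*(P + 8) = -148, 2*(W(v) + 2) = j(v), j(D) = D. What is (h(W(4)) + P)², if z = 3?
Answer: 15625/9 ≈ 1736.1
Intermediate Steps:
W(v) = -2 + v/2
P = -172/3 (P = -8 + (⅓)*(-148) = -8 - 148/3 = -172/3 ≈ -57.333)
h(S) = -3*(-11 + S)*(3 + S) (h(S) = -3*(S - 11)*(S + 3) = -3*(-11 + S)*(3 + S))
(h(W(4)) + P)² = ((99 - 3*(-2 + (½)*4)² + 24*(-2 + (½)*4)) - 172/3)² = ((99 - 3*(-2 + 2)² + 24*(-2 + 2)) - 172/3)² = ((99 - 3*0² + 24*0) - 172/3)² = ((99 - 3*0 + 0) - 172/3)² = ((99 + 0 + 0) - 172/3)² = (99 - 172/3)² = (125/3)² = 15625/9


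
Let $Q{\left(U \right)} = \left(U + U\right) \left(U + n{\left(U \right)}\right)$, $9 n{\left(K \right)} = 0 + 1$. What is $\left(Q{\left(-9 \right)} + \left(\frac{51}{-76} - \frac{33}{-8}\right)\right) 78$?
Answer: $\frac{968955}{76} \approx 12749.0$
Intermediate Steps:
$n{\left(K \right)} = \frac{1}{9}$ ($n{\left(K \right)} = \frac{0 + 1}{9} = \frac{1}{9} \cdot 1 = \frac{1}{9}$)
$Q{\left(U \right)} = 2 U \left(\frac{1}{9} + U\right)$ ($Q{\left(U \right)} = \left(U + U\right) \left(U + \frac{1}{9}\right) = 2 U \left(\frac{1}{9} + U\right)$)
$\left(Q{\left(-9 \right)} + \left(\frac{51}{-76} - \frac{33}{-8}\right)\right) 78 = \left(\frac{2}{9} \left(-9\right) \left(1 + 9 \left(-9\right)\right) + \left(\frac{51}{-76} - \frac{33}{-8}\right)\right) 78 = \left(\frac{2}{9} \left(-9\right) \left(1 - 81\right) + \left(51 \left(- \frac{1}{76}\right) - - \frac{33}{8}\right)\right) 78 = \left(\frac{2}{9} \left(-9\right) \left(-80\right) + \left(- \frac{51}{76} + \frac{33}{8}\right)\right) 78 = \left(160 + \frac{525}{152}\right) 78 = \frac{24845}{152} \cdot 78 = \frac{968955}{76}$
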